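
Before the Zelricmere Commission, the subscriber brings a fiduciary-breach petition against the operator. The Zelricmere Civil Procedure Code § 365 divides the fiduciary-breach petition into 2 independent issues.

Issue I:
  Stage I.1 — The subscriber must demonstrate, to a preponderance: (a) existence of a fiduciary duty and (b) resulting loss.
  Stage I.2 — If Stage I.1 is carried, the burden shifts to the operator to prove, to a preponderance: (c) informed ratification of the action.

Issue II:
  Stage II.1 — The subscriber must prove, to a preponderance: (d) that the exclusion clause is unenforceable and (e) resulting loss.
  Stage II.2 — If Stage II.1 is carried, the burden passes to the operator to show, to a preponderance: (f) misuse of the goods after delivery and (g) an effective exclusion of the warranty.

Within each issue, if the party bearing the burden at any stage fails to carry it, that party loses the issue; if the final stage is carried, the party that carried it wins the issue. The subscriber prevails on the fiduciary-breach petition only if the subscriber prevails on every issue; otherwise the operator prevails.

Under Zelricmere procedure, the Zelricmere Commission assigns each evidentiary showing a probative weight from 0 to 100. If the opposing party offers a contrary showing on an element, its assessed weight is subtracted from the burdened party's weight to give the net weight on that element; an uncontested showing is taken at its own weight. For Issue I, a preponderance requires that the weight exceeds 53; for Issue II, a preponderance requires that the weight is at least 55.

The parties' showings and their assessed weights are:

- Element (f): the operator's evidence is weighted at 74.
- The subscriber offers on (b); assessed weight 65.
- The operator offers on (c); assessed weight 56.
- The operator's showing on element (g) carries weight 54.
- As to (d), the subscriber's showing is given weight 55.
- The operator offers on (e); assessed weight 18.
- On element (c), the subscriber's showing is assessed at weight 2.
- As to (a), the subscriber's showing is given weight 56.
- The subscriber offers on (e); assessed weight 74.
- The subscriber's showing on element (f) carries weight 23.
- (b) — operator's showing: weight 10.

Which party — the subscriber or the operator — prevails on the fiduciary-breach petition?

operator

— Issue I —
Stage I.1 (subscriber, a preponderance, weight exceeds 53): (a) 56 > 53 — meets; (b) net 65−10=55 > 53 — meets.
  The subscriber carries Stage I.1; the operator now bears the burden.
Stage I.2 (operator, a preponderance, weight exceeds 53): (c) net 56−2=54 > 53 — meets.
  The operator carries the last stage.
With every stage satisfied, the operator prevails on this issue.
— Issue II —
Stage II.1 — burden on subscriber; standard: a preponderance (weight is at least 55).
    (d): 55 ≥ 55 [met]
    (e): 74 − 18 = 56 ≥ 55 [met]
  Stage II.1 carried; the burden shifts to the operator.
Stage II.2 — burden on operator; standard: a preponderance (weight is at least 55).
    (f): 74 − 23 = 51 < 55 [not met]
    (g): 54 < 55 [not met]
  The operator does not carry Stage II.2.
The analysis ends at Stage II.2; the subscriber prevails on this issue.
Per-issue: Issue I → operator; Issue II → subscriber. The subscriber must prevail on every issue; overall, the operator prevails.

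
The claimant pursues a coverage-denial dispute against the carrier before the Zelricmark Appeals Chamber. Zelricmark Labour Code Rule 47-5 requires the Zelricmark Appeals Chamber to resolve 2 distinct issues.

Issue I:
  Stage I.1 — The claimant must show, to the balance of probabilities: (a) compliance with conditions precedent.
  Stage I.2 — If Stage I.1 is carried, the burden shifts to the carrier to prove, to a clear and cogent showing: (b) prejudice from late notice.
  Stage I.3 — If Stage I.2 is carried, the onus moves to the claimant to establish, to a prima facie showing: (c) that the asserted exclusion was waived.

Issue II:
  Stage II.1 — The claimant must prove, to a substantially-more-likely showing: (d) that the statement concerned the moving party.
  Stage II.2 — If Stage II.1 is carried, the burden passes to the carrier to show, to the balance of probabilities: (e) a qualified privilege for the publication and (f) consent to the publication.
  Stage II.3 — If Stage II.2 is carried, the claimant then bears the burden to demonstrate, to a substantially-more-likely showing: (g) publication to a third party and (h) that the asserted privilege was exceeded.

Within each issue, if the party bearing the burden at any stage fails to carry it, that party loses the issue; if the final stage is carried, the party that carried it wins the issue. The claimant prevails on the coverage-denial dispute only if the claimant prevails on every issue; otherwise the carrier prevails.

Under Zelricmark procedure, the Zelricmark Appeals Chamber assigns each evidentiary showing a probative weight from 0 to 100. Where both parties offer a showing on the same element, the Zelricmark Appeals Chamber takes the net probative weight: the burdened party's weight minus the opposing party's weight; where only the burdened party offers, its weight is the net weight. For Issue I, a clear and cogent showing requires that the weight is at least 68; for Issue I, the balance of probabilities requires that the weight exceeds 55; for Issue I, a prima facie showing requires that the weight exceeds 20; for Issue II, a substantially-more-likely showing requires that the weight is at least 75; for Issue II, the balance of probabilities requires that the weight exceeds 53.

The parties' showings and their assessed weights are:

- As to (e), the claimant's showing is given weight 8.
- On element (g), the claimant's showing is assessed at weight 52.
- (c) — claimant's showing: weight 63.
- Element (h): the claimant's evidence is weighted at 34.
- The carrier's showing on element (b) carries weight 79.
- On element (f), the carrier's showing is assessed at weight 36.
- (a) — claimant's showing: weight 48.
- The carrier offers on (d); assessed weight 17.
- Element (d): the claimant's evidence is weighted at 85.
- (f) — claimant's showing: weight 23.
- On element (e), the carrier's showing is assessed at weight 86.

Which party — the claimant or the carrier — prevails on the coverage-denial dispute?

carrier

— Issue I —
At Stage I.1 the claimant must meet the balance of probabilities (weight exceeds 55): on (a) the weight is 48, which does not exceed 55, so (a) does not meet the standard.
  Not every element is met, so the claimant fails to carry Stage I.1.
The carrier prevails on this issue.
— Issue II —
At Stage II.1 the claimant must meet a substantially-more-likely showing (weight is at least 75): on (d) the weight is 85 less the opposing 17 gives net 68, which does not reach 75, so (d) does not meet the standard.
  Stage II.1 not carried; the claimant fails its burden.
The analysis ends at Stage II.1; the carrier prevails on this issue.
Per-issue: Issue I → carrier; Issue II → carrier. The claimant must prevail on every issue; overall, the carrier prevails.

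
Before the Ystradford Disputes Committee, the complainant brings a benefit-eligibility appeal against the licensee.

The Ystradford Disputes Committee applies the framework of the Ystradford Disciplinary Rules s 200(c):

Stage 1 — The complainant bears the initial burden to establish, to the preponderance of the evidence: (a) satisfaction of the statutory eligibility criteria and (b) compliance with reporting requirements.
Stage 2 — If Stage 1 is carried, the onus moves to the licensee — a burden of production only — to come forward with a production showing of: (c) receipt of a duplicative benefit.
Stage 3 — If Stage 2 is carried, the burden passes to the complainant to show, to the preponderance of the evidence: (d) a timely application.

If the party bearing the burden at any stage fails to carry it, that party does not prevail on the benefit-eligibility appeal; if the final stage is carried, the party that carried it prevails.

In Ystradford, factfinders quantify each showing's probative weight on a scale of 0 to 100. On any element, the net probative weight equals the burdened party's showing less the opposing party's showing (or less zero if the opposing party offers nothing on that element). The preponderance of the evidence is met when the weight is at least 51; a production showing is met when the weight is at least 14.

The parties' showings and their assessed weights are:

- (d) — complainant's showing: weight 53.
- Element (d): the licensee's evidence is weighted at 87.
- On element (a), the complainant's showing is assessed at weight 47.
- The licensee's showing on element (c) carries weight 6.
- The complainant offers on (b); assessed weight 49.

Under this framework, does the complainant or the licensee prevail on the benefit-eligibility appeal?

At Stage 1 the complainant must meet the preponderance of the evidence (weight is at least 51): on (a) the weight is 47, which does not reach 51, so (a) does not meet the standard; on (b) the weight is 49, which does not reach 51, so (b) does not meet the standard.
  Not every element is met, so the complainant fails to carry Stage 1.
The licensee prevails.

licensee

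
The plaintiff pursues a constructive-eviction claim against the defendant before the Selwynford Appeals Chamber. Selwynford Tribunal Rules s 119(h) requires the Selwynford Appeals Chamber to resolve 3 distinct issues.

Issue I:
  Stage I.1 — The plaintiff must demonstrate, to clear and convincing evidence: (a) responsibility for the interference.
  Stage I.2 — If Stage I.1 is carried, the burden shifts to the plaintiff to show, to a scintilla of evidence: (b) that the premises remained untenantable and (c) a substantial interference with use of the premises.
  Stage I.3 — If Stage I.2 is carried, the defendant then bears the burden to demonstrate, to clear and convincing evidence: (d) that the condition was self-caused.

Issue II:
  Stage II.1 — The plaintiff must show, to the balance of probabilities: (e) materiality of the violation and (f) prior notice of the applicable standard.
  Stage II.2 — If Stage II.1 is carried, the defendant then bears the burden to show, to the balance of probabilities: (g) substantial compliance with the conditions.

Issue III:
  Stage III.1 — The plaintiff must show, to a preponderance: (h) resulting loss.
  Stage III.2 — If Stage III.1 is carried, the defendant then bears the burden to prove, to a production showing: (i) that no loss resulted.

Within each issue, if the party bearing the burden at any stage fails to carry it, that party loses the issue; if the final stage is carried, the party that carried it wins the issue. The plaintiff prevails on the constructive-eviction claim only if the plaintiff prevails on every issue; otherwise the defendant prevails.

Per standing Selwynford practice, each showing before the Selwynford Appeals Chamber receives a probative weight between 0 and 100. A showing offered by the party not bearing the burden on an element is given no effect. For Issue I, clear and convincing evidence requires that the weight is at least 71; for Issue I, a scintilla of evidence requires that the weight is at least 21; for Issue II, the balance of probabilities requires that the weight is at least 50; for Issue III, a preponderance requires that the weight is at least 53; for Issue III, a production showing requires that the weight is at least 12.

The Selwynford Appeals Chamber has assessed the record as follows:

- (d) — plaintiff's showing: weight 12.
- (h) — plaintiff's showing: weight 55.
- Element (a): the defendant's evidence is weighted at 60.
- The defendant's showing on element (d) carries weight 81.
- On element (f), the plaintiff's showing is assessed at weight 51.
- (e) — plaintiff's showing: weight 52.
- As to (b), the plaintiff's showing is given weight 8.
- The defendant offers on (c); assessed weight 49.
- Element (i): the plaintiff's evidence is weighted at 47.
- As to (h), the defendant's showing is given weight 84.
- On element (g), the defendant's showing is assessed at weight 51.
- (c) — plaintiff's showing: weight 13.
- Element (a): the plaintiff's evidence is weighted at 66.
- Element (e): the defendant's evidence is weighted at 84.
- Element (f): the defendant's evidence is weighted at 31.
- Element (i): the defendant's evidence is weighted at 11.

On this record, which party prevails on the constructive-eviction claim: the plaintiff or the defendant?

— Issue I —
At Stage I.1 the plaintiff must meet clear and convincing evidence (weight is at least 71): on (a) the weight is 66 (the defendant's 60 is given no effect), < 71, so (a) does not meet the standard.
  Not every element is met, so the plaintiff fails to carry Stage I.1.
The analysis ends at Stage I.1; the defendant prevails on this issue.
— Issue II —
Stage II.1 — burden on plaintiff; standard: the balance of probabilities (weight is at least 50).
    (e): 52 (defendant's 84 disregarded) ≥ 50 [met]
    (f): 51 (defendant's 31 disregarded) ≥ 50 [met]
  Stage II.1 carried; the burden shifts to the defendant.
Stage II.2 — burden on defendant; standard: the balance of probabilities (weight is at least 50).
    (g): 51 ≥ 50 [met]
  All elements met at the final stage.
All stages carried — the defendant prevails on this issue.
— Issue III —
At Stage III.1 the plaintiff must meet a preponderance (weight is at least 53): on (h) the weight is 55 (the defendant's 84 is given no effect), which does reach 53, so (h) meets the standard.
  Stage III.1 carried; the burden shifts to the defendant.
At Stage III.2 the defendant must meet a production showing (weight is at least 12): on (i) the weight is 11 (the plaintiff's 47 is given no effect), which does not reach 12, so (i) does not meet the standard.
  Not every element is met, so the defendant fails to carry Stage III.2.
So the plaintiff prevails on this issue.
Per-issue: Issue I → defendant; Issue II → defendant; Issue III → plaintiff. The plaintiff must prevail on every issue; overall, the defendant prevails.

defendant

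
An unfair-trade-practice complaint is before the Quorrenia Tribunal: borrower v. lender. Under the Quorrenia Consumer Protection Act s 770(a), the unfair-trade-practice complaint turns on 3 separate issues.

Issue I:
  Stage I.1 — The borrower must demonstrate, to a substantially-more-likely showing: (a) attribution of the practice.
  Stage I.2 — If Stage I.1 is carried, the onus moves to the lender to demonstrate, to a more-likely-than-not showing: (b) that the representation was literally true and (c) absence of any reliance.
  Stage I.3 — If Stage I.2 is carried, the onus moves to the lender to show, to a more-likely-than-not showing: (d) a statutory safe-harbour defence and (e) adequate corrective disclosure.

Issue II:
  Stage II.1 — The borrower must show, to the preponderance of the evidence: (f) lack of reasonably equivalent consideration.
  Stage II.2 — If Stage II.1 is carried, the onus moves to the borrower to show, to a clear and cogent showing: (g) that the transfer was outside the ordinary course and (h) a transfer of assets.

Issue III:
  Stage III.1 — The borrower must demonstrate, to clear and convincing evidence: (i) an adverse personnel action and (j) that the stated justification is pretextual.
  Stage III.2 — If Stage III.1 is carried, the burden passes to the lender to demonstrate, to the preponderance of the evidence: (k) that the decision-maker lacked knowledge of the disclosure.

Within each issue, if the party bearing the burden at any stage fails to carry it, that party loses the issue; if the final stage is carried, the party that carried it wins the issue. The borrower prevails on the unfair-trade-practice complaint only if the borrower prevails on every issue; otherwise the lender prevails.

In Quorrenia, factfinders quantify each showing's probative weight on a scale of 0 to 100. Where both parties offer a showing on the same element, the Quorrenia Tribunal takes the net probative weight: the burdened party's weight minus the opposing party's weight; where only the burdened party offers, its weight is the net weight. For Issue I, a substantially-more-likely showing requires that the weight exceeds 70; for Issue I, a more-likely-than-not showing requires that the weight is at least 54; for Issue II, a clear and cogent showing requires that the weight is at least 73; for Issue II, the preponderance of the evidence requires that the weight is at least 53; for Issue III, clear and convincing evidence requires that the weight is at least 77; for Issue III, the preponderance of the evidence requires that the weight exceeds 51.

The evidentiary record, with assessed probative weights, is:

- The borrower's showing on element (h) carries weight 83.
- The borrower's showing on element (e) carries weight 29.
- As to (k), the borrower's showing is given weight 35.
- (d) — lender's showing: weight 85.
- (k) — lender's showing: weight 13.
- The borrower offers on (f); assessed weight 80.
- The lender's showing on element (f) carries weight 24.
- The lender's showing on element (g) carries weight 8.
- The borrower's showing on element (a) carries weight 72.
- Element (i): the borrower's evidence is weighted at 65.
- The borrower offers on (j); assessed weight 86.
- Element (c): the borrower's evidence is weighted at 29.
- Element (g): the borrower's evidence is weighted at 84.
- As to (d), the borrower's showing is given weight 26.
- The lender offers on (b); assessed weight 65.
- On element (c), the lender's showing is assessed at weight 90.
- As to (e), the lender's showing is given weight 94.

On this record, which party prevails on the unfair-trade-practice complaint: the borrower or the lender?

lender

— Issue I —
Stage I.1 (borrower, a substantially-more-likely showing, weight exceeds 70): (a) 72 > 70 — meets.
  All elements met. The burden passes to the lender.
Stage I.2 (lender, a more-likely-than-not showing, weight is at least 54): (b) 65 ≥ 54 — meets; (c) net 90−29=61 ≥ 54 — meets.
  Stage I.2 is satisfied; the lender continues to bear the burden.
Stage I.3 (lender, a more-likely-than-not showing, weight is at least 54): (d) net 85−26=59 ≥ 54 — meets; (e) net 94−29=65 ≥ 54 — meets.
  The lender carries the last stage.
Every stage carried; the lender prevails on this issue.
— Issue II —
At Stage II.1 the borrower must meet the preponderance of the evidence (weight is at least 53): on (f) the weight is 80 less the opposing 24 gives net 56, which does reach 53, so (f) meets the standard.
  Stage II.1 carried; the burden remains with the borrower.
At Stage II.2 the borrower must meet a clear and cogent showing (weight is at least 73): on (g) the weight is 84 less the opposing 8 gives net 76, which does reach 73, so (g) meets the standard; on (h) the weight is 83, which does reach 73, so (h) meets the standard.
  The borrower carries the last stage.
Every stage carried; the borrower prevails on this issue.
— Issue III —
At Stage III.1 the borrower must meet clear and convincing evidence (weight is at least 77): on (i) the weight is 65, which does not reach 77, so (i) does not meet the standard; on (j) the weight is 86, which does reach 77, so (j) meets the standard.
  Stage III.1 not carried; the borrower fails its burden.
So the lender prevails on this issue.
Per-issue: Issue I → lender; Issue II → borrower; Issue III → lender. The borrower must prevail on every issue; overall, the lender prevails.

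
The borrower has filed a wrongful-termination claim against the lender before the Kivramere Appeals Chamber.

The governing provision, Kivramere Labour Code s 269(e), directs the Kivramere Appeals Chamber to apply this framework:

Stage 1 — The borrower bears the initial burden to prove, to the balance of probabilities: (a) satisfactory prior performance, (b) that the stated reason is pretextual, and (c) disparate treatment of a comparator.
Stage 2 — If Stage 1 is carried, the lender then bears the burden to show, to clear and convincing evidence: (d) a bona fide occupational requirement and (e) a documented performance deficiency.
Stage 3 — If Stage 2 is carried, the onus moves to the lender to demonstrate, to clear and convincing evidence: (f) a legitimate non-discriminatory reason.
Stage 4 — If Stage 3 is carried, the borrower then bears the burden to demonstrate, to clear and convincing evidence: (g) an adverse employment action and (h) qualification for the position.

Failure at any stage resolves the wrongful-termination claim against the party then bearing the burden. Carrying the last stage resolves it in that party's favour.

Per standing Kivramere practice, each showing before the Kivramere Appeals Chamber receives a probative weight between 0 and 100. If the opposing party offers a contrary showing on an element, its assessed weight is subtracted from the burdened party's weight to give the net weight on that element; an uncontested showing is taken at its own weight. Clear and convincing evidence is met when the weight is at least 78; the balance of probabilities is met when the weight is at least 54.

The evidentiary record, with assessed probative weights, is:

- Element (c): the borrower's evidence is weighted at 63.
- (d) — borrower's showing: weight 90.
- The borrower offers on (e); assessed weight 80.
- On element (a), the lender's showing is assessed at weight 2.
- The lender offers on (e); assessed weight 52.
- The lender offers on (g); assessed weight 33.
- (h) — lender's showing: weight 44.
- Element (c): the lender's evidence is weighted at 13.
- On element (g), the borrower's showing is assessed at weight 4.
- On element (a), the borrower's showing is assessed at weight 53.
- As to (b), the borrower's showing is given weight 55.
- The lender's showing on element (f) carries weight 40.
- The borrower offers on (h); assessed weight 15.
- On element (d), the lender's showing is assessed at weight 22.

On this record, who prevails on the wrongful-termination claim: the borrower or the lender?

lender

Stage 1 (borrower, the balance of probabilities, weight is at least 54): (a) net 53−2=51 < 54 — fails; (b) 55 ≥ 54 — meets; (c) net 63−13=50 < 54 — fails.
  Stage 1 not carried; the borrower fails its burden.
So the lender prevails.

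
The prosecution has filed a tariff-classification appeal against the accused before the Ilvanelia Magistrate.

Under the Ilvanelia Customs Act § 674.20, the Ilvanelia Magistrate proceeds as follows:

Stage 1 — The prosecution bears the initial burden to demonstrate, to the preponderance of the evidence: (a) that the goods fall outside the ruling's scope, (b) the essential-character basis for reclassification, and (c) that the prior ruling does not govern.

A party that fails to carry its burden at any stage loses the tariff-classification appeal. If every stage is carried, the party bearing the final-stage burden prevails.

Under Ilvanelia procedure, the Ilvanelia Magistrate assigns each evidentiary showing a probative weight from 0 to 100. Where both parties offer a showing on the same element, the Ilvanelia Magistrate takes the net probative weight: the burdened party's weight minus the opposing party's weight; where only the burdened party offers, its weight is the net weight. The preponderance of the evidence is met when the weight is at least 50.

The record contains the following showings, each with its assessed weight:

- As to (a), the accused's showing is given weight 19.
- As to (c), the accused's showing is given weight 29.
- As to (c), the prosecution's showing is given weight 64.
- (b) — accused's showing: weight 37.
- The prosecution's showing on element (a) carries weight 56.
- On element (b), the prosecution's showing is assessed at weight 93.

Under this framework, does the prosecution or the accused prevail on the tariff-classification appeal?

Stage 1 (prosecution, the preponderance of the evidence, weight is at least 50): (a) net 56−19=37 < 50 — fails; (b) net 93−37=56 ≥ 50 — meets; (c) net 64−29=35 < 50 — fails.
  Stage 1 not carried; the prosecution fails its burden.
So the accused prevails.

accused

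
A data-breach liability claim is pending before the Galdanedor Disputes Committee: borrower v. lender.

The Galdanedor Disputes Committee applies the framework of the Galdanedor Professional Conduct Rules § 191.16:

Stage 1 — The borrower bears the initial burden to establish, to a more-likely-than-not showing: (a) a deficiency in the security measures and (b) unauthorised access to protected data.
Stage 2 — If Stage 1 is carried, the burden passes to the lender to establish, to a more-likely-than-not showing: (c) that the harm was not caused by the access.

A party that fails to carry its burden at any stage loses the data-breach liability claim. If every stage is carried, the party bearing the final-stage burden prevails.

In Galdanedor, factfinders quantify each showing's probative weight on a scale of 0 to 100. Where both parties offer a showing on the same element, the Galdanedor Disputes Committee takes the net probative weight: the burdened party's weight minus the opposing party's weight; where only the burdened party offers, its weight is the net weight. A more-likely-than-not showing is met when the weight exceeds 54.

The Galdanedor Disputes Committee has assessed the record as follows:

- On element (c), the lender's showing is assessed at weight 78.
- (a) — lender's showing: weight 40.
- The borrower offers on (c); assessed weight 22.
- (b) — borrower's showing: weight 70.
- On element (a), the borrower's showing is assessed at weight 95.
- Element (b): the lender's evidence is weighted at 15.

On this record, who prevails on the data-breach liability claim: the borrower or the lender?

Stage 1 — burden on borrower; standard: a more-likely-than-not showing (weight exceeds 54).
    (a): 95 − 40 = 55 > 54 [met]
    (b): 70 − 15 = 55 > 54 [met]
  Stage 1 is satisfied; the onus moves to the lender.
Stage 2 — burden on lender; standard: a more-likely-than-not showing (weight exceeds 54).
    (c): 78 − 22 = 56 > 54 [met]
  The lender carries the last stage.
Every stage carried; the lender prevails.

lender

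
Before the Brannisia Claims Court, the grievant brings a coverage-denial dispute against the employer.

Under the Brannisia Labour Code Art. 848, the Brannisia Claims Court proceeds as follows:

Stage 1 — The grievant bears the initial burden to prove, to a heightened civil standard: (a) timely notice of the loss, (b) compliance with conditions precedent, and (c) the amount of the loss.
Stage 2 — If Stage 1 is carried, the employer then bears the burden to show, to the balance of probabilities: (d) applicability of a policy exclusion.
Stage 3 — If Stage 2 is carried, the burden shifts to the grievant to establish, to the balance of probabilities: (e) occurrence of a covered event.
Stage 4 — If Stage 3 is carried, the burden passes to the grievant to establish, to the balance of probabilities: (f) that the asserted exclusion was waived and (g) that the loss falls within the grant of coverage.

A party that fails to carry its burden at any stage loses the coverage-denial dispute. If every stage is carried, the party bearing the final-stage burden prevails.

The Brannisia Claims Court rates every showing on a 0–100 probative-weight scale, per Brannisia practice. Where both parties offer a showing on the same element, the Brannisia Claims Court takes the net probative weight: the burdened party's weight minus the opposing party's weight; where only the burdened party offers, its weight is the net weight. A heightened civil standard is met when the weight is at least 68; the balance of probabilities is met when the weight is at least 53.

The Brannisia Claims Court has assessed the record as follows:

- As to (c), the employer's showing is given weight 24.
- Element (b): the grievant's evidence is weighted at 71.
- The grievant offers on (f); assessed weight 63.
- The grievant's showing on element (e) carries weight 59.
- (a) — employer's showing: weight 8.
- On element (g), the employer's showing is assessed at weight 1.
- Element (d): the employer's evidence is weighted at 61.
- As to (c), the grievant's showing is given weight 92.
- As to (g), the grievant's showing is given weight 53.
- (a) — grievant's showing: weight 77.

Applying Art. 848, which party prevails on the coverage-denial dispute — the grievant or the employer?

Stage 1 (grievant, a heightened civil standard, weight is at least 68): (a) net 77−8=69 ≥ 68 — meets; (b) 71 ≥ 68 — meets; (c) net 92−24=68 ≥ 68 — meets.
  Stage 1 is satisfied; the onus moves to the employer.
Stage 2 (employer, the balance of probabilities, weight is at least 53): (d) 61 ≥ 53 — meets.
  The employer carries Stage 2; the grievant now bears the burden.
Stage 3 (grievant, the balance of probabilities, weight is at least 53): (e) 59 ≥ 53 — meets.
  Stage 3 carried; the burden remains with the grievant.
Stage 4 (grievant, the balance of probabilities, weight is at least 53): (f) 63 ≥ 53 — meets; (g) net 53−1=52 < 53 — fails.
  Stage 4 not carried; the grievant fails its burden.
So the employer prevails.

employer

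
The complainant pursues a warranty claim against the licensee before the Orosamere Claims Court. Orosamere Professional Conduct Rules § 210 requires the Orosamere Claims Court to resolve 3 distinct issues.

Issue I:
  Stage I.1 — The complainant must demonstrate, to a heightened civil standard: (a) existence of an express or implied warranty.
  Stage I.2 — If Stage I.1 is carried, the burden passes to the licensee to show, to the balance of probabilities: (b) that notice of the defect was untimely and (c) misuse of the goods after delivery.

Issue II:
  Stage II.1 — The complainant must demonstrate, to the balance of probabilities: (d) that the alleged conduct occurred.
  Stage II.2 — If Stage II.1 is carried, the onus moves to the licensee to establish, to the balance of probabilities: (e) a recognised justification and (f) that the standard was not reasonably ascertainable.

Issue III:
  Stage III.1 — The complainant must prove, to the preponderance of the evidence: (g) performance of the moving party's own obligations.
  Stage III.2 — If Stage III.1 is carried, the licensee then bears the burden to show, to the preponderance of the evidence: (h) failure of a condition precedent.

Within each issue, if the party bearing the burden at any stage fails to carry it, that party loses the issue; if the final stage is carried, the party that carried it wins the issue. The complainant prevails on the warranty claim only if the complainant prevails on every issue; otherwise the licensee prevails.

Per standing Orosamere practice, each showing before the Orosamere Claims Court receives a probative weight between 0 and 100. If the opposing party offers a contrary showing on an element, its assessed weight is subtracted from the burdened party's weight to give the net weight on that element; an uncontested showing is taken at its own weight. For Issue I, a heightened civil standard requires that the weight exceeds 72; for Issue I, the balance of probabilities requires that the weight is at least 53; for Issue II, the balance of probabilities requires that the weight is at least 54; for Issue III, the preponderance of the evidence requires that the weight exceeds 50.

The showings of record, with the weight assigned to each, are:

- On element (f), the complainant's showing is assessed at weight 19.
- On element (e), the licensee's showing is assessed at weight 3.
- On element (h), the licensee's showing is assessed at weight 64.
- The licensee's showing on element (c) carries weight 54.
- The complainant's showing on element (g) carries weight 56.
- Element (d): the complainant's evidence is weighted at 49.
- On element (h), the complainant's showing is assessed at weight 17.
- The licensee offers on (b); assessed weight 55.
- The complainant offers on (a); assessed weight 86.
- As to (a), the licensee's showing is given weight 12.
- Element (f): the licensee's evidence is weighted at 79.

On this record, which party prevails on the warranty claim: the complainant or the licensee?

licensee

— Issue I —
Stage I.1 (complainant, a heightened civil standard, weight exceeds 72): (a) net 86−12=74 > 72 — meets.
  The complainant carries Stage I.1; the licensee now bears the burden.
Stage I.2 (licensee, the balance of probabilities, weight is at least 53): (b) 55 ≥ 53 — meets; (c) 54 ≥ 53 — meets.
  The licensee carries the last stage.
Every stage carried; the licensee prevails on this issue.
— Issue II —
Stage II.1 (complainant, the balance of probabilities, weight is at least 54): (d) 49 < 54 — fails.
  Not every element is met, so the complainant fails to carry Stage II.1.
The analysis ends at Stage II.1; the licensee prevails on this issue.
— Issue III —
Stage III.1 (complainant, the preponderance of the evidence, weight exceeds 50): (g) 56 > 50 — meets.
  Stage III.1 carried; the burden shifts to the licensee.
Stage III.2 (licensee, the preponderance of the evidence, weight exceeds 50): (h) net 64−17=47 ≤ 50 — fails.
  Not every element is met, so the licensee fails to carry Stage III.2.
So the complainant prevails on this issue.
Per-issue: Issue I → licensee; Issue II → licensee; Issue III → complainant. The complainant must prevail on every issue; overall, the licensee prevails.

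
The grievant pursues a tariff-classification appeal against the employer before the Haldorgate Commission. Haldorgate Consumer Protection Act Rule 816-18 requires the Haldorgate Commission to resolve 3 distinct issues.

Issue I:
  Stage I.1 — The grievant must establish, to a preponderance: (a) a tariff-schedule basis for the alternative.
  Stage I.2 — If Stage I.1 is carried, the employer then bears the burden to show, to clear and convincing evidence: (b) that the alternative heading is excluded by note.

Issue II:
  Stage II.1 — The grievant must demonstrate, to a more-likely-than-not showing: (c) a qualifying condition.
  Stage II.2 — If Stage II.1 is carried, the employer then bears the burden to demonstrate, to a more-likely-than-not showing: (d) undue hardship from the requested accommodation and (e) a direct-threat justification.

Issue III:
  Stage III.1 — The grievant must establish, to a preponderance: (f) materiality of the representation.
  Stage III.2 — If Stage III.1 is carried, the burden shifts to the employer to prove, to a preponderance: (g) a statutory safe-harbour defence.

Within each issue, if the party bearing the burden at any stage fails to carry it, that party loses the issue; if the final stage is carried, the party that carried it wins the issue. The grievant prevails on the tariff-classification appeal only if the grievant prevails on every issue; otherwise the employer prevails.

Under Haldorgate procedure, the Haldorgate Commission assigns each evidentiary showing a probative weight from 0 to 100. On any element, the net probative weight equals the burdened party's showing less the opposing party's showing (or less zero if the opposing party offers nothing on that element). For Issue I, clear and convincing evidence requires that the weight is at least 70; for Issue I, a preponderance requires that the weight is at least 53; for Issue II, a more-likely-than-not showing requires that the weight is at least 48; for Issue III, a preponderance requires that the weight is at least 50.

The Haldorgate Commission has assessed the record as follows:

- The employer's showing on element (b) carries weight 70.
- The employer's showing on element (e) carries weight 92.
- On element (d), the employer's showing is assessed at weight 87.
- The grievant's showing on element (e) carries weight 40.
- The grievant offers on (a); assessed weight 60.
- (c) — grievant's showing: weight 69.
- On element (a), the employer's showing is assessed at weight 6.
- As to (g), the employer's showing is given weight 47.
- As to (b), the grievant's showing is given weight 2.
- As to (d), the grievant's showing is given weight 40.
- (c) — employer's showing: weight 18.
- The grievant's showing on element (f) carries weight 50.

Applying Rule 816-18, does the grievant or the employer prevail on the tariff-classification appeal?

grievant

— Issue I —
Stage I.1 — burden on grievant; standard: a preponderance (weight is at least 53).
    (a): 60 − 6 = 54 ≥ 53 [met]
  Stage I.1 carried; the burden shifts to the employer.
Stage I.2 — burden on employer; standard: clear and convincing evidence (weight is at least 70).
    (b): 70 − 2 = 68 < 70 [not met]
  Not every element is met, so the employer fails to carry Stage I.2.
So the grievant prevails on this issue.
— Issue II —
Stage II.1 (grievant, a more-likely-than-not showing, weight is at least 48): (c) net 69−18=51 ≥ 48 — meets.
  The grievant carries Stage II.1; the employer now bears the burden.
Stage II.2 (employer, a more-likely-than-not showing, weight is at least 48): (d) net 87−40=47 < 48 — fails; (e) net 92−40=52 ≥ 48 — meets.
  The employer does not carry Stage II.2.
So the grievant prevails on this issue.
— Issue III —
Stage III.1 — burden on grievant; standard: a preponderance (weight is at least 50).
    (f): 50 ≥ 50 [met]
  Stage III.1 is satisfied; the onus moves to the employer.
Stage III.2 — burden on employer; standard: a preponderance (weight is at least 50).
    (g): 47 < 50 [not met]
  Not every element is met, so the employer fails to carry Stage III.2.
The analysis ends at Stage III.2; the grievant prevails on this issue.
Per-issue: Issue I → grievant; Issue II → grievant; Issue III → grievant. The grievant must prevail on every issue; overall, the grievant prevails.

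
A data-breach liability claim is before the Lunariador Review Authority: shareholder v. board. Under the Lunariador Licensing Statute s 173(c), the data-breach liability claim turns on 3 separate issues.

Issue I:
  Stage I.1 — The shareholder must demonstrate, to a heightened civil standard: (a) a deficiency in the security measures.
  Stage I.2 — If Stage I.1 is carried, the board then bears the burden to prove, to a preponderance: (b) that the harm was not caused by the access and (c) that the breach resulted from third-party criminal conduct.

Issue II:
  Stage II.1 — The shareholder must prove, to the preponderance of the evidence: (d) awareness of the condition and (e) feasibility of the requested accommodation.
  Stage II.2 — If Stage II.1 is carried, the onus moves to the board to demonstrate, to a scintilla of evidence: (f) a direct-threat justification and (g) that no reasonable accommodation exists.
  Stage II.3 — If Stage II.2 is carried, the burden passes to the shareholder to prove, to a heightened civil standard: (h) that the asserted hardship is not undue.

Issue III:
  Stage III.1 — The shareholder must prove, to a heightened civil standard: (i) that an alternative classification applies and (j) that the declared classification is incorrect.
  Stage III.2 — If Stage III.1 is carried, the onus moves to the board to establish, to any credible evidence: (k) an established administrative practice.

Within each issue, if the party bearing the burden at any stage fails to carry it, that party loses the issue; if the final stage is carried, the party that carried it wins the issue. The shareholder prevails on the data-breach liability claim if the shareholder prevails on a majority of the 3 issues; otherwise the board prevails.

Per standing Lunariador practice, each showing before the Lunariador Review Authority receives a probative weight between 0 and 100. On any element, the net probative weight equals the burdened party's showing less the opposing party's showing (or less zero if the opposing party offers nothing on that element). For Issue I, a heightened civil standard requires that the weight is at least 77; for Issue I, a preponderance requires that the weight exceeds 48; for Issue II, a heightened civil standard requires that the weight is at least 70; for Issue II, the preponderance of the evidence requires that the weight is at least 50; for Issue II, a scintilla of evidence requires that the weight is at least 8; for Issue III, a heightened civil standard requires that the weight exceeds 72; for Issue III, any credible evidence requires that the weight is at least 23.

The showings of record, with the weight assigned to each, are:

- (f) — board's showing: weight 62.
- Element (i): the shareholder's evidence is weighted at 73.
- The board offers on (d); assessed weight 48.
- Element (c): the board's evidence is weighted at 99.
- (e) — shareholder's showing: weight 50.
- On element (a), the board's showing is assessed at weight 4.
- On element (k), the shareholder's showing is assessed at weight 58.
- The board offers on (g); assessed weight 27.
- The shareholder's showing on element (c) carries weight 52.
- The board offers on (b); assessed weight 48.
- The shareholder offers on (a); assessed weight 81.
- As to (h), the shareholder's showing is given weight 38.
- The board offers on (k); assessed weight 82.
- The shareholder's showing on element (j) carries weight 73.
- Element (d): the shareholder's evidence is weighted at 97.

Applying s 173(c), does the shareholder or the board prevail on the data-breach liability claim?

board

— Issue I —
At Stage I.1 the shareholder must meet a heightened civil standard (weight is at least 77): on (a) the weight is 81 less the opposing 4 gives net 77, ≥ 77, so (a) meets the standard.
  All elements met. The burden passes to the board.
At Stage I.2 the board must meet a preponderance (weight exceeds 48): on (b) the weight is 48, which does not exceed 48, so (b) does not meet the standard; on (c) the weight is 99 less the opposing 52 gives net 47, ≤ 48, so (c) does not meet the standard.
  Not every element is met, so the board fails to carry Stage I.2.
So the shareholder prevails on this issue.
— Issue II —
Stage II.1 — burden on shareholder; standard: the preponderance of the evidence (weight is at least 50).
    (d): 97 − 48 = 49 < 50 [not met]
    (e): 50 ≥ 50 [met]
  Not every element is met, so the shareholder fails to carry Stage II.1.
The analysis ends at Stage II.1; the board prevails on this issue.
— Issue III —
Stage III.1 (shareholder, a heightened civil standard, weight exceeds 72): (i) 73 > 72 — meets; (j) 73 > 72 — meets.
  All elements met. The burden passes to the board.
Stage III.2 (board, any credible evidence, weight is at least 23): (k) net 82−58=24 ≥ 23 — meets.
  All elements met at the final stage.
With every stage satisfied, the board prevails on this issue.
Per-issue: Issue I → shareholder; Issue II → board; Issue III → board. The shareholder must prevail on a majority of issues; overall, the board prevails.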